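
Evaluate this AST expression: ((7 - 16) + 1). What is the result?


Expression: ((7 - 16) + 1)
Evaluating step by step:
  7 - 16 = -9
  -9 + 1 = -8
Result: -8

-8


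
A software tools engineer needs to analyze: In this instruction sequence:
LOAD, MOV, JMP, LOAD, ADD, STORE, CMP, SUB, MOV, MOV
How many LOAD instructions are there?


Scanning instruction sequence for LOAD:
  Position 1: LOAD <- MATCH
  Position 2: MOV
  Position 3: JMP
  Position 4: LOAD <- MATCH
  Position 5: ADD
  Position 6: STORE
  Position 7: CMP
  Position 8: SUB
  Position 9: MOV
  Position 10: MOV
Matches at positions: [1, 4]
Total LOAD count: 2

2


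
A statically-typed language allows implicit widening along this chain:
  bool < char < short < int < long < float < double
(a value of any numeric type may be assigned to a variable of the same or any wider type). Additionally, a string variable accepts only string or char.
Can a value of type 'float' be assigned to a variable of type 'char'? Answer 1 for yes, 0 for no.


Target variable type: char
Source value type: float
Numeric ranks: float=5, char=1
Widening allowed iff rank(source) <= rank(target): 5 <= 1? No
Result: 0

0


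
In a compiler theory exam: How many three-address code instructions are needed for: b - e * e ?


Expression: b - e * e
Generating three-address code (respecting * over +/- precedence):
  Instruction 1: t1 = e * e
  Instruction 2: t2 = b - t1
Total instructions: 2

2


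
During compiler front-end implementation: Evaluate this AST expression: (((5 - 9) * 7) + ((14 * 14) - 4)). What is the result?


Expression: (((5 - 9) * 7) + ((14 * 14) - 4))
Evaluating step by step:
  5 - 9 = -4
  -4 * 7 = -28
  14 * 14 = 196
  196 - 4 = 192
  -28 + 192 = 164
Result: 164

164


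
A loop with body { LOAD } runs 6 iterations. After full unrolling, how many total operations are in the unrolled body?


Loop body operations: LOAD (1 op per iteration)
Unrolling 6 iterations:
  Iteration 1: LOAD (1 ops)
  Iteration 2: LOAD (1 ops)
  Iteration 3: LOAD (1 ops)
  Iteration 4: LOAD (1 ops)
  Iteration 5: LOAD (1 ops)
  Iteration 6: LOAD (1 ops)
Total: 6 iterations * 1 ops/iter = 6 operations

6


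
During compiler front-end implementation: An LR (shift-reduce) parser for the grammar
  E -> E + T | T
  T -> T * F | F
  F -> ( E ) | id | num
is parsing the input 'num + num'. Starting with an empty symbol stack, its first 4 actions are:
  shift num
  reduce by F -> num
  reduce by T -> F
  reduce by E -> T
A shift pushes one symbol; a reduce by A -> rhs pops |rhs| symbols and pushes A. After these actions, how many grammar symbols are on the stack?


Tracking the symbol stack through each action:
  Action 1: shift 'num' : push -> stack = [num] (size 1)
  Action 2: reduce by F -> num : pop 1, push F -> stack = [F] (size 1)
  Action 3: reduce by T -> F : pop 1, push T -> stack = [T] (size 1)
  Action 4: reduce by E -> T : pop 1, push E -> stack = [E] (size 1)
Final stack size: 1

1


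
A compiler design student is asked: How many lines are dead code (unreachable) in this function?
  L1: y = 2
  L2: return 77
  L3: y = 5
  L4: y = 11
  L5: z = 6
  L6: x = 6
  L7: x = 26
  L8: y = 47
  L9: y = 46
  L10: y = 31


Analyzing control flow:
  L1: reachable (before return)
  L2: reachable (return statement)
  L3: DEAD (after return at L2)
  L4: DEAD (after return at L2)
  L5: DEAD (after return at L2)
  L6: DEAD (after return at L2)
  L7: DEAD (after return at L2)
  L8: DEAD (after return at L2)
  L9: DEAD (after return at L2)
  L10: DEAD (after return at L2)
Return at L2, total lines = 10
Dead lines: L3 through L10
Count: 8

8


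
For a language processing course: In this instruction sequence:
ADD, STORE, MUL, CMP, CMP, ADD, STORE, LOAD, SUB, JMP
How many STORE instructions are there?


Scanning instruction sequence for STORE:
  Position 1: ADD
  Position 2: STORE <- MATCH
  Position 3: MUL
  Position 4: CMP
  Position 5: CMP
  Position 6: ADD
  Position 7: STORE <- MATCH
  Position 8: LOAD
  Position 9: SUB
  Position 10: JMP
Matches at positions: [2, 7]
Total STORE count: 2

2


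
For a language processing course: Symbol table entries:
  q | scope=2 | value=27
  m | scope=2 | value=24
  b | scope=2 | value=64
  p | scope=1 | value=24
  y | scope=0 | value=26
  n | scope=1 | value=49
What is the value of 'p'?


Searching symbol table for 'p':
  q | scope=2 | value=27
  m | scope=2 | value=24
  b | scope=2 | value=64
  p | scope=1 | value=24 <- MATCH
  y | scope=0 | value=26
  n | scope=1 | value=49
Found 'p' at scope 1 with value 24

24


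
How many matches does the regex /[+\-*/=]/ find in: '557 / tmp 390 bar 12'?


Pattern: /[+\-*/=]/ (operators)
Input: '557 / tmp 390 bar 12'
Scanning for matches:
  Match 1: '/'
Total matches: 1

1


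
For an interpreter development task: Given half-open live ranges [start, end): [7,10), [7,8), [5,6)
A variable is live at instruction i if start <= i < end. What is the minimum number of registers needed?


Live ranges:
  Var0: [7, 10)
  Var1: [7, 8)
  Var2: [5, 6)
Sweep-line events (position, delta, active):
  pos=5 start -> active=1
  pos=6 end -> active=0
  pos=7 start -> active=1
  pos=7 start -> active=2
  pos=8 end -> active=1
  pos=10 end -> active=0
Maximum simultaneous active: 2
Minimum registers needed: 2

2


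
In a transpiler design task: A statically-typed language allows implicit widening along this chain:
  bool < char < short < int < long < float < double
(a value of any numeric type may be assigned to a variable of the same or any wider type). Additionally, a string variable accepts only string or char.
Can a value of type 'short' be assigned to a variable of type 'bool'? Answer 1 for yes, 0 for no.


Target variable type: bool
Source value type: short
Numeric ranks: short=2, bool=0
Widening allowed iff rank(source) <= rank(target): 2 <= 0? No
Result: 0

0


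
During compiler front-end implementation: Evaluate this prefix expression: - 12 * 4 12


Parsing prefix expression: - 12 * 4 12
Step 1: Innermost operation '* 4 12'
  4 * 12 = 48
Step 2: Outer operation '- 12 [48]'
  12 - 48 = -36

-36


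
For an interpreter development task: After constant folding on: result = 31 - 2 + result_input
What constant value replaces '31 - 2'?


Identifying constant sub-expression:
  Original: result = 31 - 2 + result_input
  31 and 2 are both compile-time constants
  Evaluating: 31 - 2 = 29
  After folding: result = 29 + result_input

29


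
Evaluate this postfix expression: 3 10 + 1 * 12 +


Processing tokens left to right:
Push 3, Push 10
Pop 3 and 10, compute 3 + 10 = 13, push 13
Push 1
Pop 13 and 1, compute 13 * 1 = 13, push 13
Push 12
Pop 13 and 12, compute 13 + 12 = 25, push 25
Stack result: 25

25


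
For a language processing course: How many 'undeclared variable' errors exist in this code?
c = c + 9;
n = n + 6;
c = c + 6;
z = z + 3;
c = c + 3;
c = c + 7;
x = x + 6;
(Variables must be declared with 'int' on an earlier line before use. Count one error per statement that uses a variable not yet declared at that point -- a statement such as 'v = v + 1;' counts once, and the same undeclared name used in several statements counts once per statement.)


Scanning code line by line:
  Line 1: use 'c' -> ERROR (undeclared)
  Line 2: use 'n' -> ERROR (undeclared)
  Line 3: use 'c' -> ERROR (undeclared)
  Line 4: use 'z' -> ERROR (undeclared)
  Line 5: use 'c' -> ERROR (undeclared)
  Line 6: use 'c' -> ERROR (undeclared)
  Line 7: use 'x' -> ERROR (undeclared)
Total undeclared variable errors: 7

7


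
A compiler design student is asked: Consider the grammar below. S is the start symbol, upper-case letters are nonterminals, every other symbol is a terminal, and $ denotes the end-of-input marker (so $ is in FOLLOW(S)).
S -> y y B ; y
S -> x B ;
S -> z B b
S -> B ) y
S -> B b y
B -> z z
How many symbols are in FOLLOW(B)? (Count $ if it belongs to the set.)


S is the start symbol and does not occur in any rule body, so FOLLOW(S) = {$}.
Examining every occurrence of B in a rule body:
  S -> y y B ; y : B is followed by terminal ';' -> add ';'
  S -> x B ; : B is followed by terminal ';' -> add ';' (already in the set)
  S -> z B b : B is followed by terminal 'b' -> add 'b'
  S -> B ) y : B is followed by terminal ')' -> add ')'
  S -> B b y : B is followed by terminal 'b' -> add 'b' (already in the set)
  B -> z z : B does not occur in the body -> contributes nothing
FOLLOW(B) = {), ;, b}
Count: 3

3


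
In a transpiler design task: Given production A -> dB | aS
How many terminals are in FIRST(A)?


Production: A -> dB | aS
Examining each alternative for leading terminals:
  A -> dB : first terminal = 'd'
  A -> aS : first terminal = 'a'
FIRST(A) = {a, d}
Count: 2

2


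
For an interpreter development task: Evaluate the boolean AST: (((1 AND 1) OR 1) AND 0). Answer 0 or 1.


Step 1: Evaluate inner node
  1 AND 1 = 1
Step 2: Evaluate next node
  1 OR 1 = 1
Step 3: Evaluate root node
  1 AND 0 = 0

0


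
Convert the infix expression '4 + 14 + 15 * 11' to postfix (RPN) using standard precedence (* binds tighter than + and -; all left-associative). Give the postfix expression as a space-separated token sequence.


Applying the shunting-yard algorithm:
  Operand 4 -> output
  Push '+' onto operator stack -> op-stack: [+]
  Operand 14 -> output
  See '+' (prec 1); top '+' (prec 1) >= it -> pop '+' to output
  Push '+' onto operator stack -> op-stack: [+]
  Operand 15 -> output
  Push '*' onto operator stack -> op-stack: [+, *]
  Operand 11 -> output
  End of input: pop '*' to output
  End of input: pop '+' to output
Postfix result: 4 14 + 15 11 * +

4 14 + 15 11 * +


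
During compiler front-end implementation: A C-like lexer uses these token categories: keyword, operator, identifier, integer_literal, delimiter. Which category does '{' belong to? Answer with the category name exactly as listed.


Token: '{'
Checking categories:
  identifier: no
  integer_literal: no
  operator: no
  keyword: no
  delimiter: YES
Category: delimiter

delimiter


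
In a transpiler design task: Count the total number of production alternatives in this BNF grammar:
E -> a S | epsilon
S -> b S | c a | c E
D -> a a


Counting alternatives per rule:
  E: 2 alternative(s)
  S: 3 alternative(s)
  D: 1 alternative(s)
Sum: 2 + 3 + 1 = 6

6


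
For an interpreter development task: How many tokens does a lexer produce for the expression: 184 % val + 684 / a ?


Scanning '184 % val + 684 / a'
Token 1: '184' -> integer_literal
Token 2: '%' -> operator
Token 3: 'val' -> identifier
Token 4: '+' -> operator
Token 5: '684' -> integer_literal
Token 6: '/' -> operator
Token 7: 'a' -> identifier
Total tokens: 7

7


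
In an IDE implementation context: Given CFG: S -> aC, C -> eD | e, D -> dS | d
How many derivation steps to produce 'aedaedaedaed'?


Grammar: S -> aC, C -> eD | e, D -> dS | d
Deriving 'aedaedaedaed':
Step 1: S -> aC => aC
Step 2: C -> eD => aeD
Step 3: D -> dS => aedS
Step 4: S -> aC => aedaC
Step 5: C -> eD => aedaeD
Step 6: D -> dS => aedaedS
Step 7: S -> aC => aedaedaC
Step 8: C -> eD => aedaedaeD
Step 9: D -> dS => aedaedaedS
Step 10: S -> aC => aedaedaedaC
Step 11: C -> eD => aedaedaedaeD
Step 12: D -> d => aedaedaedaed
Total derivation steps: 12

12


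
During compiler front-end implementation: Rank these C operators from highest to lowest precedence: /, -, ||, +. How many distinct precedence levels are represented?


Looking up precedence for each operator:
  / -> precedence 6
  - -> precedence 5
  || -> precedence 1
  + -> precedence 5
Sorted highest to lowest: /, -, +, ||
Distinct precedence values: [6, 5, 1]
Number of distinct levels: 3

3


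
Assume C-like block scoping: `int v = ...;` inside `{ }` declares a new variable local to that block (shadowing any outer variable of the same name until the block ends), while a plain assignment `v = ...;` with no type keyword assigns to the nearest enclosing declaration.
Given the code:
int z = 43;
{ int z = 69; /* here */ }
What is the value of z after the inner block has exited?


Analyzing scoping rules:
Outer scope: declares z = 43
Inner block: 'int z = 69;' declares a NEW z that shadows the outer one
When the block exits the inner z goes out of scope; the outer z was never modified -> 43
Result: 43

43


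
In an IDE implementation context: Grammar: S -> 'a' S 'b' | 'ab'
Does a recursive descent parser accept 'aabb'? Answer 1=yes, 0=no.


Grammar accepts strings of the form a^n b^n (n >= 1)
Word: 'aabb'
Counting: 2 a's and 2 b's
Check: 2 == 2? Yes
Derivation (S -> aSb applied 1 time(s), then S -> ab): S => aSb => aabb
Accepted

1


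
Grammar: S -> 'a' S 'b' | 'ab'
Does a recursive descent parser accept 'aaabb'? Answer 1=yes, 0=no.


Grammar accepts strings of the form a^n b^n (n >= 1)
Word: 'aaabb'
Counting: 3 a's and 2 b's
Check: 3 == 2? No
Mismatch: a-count != b-count
Rejected

0


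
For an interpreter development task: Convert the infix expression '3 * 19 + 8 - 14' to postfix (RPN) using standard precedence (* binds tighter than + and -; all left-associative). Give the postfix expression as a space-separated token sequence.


Applying the shunting-yard algorithm:
  Operand 3 -> output
  Push '*' onto operator stack -> op-stack: [*]
  Operand 19 -> output
  See '+' (prec 1); top '*' (prec 2) >= it -> pop '*' to output
  Push '+' onto operator stack -> op-stack: [+]
  Operand 8 -> output
  See '-' (prec 1); top '+' (prec 1) >= it -> pop '+' to output
  Push '-' onto operator stack -> op-stack: [-]
  Operand 14 -> output
  End of input: pop '-' to output
Postfix result: 3 19 * 8 + 14 -

3 19 * 8 + 14 -


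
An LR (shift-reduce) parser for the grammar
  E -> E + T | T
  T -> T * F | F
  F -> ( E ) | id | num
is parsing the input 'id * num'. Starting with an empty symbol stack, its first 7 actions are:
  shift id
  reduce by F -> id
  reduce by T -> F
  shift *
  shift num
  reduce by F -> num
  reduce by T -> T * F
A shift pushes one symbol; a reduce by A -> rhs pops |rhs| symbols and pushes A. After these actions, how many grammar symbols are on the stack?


Tracking the symbol stack through each action:
  Action 1: shift 'id' : push -> stack = [id] (size 1)
  Action 2: reduce by F -> id : pop 1, push F -> stack = [F] (size 1)
  Action 3: reduce by T -> F : pop 1, push T -> stack = [T] (size 1)
  Action 4: shift '*' : push -> stack = [T, *] (size 2)
  Action 5: shift 'num' : push -> stack = [T, *, num] (size 3)
  Action 6: reduce by F -> num : pop 1, push F -> stack = [T, *, F] (size 3)
  Action 7: reduce by T -> T * F : pop 3, push T -> stack = [T] (size 1)
Final stack size: 1

1


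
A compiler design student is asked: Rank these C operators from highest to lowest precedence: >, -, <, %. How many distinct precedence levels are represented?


Looking up precedence for each operator:
  > -> precedence 4
  - -> precedence 5
  < -> precedence 4
  % -> precedence 6
Sorted highest to lowest: %, -, >, <
Distinct precedence values: [6, 5, 4]
Number of distinct levels: 3

3


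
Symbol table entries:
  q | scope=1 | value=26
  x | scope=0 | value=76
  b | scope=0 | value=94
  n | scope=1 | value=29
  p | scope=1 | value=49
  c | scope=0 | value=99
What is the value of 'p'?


Searching symbol table for 'p':
  q | scope=1 | value=26
  x | scope=0 | value=76
  b | scope=0 | value=94
  n | scope=1 | value=29
  p | scope=1 | value=49 <- MATCH
  c | scope=0 | value=99
Found 'p' at scope 1 with value 49

49


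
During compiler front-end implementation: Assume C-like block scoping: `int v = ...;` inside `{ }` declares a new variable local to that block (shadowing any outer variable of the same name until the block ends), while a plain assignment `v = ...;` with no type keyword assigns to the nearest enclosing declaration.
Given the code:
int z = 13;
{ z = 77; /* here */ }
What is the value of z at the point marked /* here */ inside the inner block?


Analyzing scoping rules:
Outer scope: declares z = 13
Inner block: 'z = 77;' has no type keyword, so it is an assignment to the outer z (no shadowing)
Inside the block, after the assignment -> 77
Result: 77

77


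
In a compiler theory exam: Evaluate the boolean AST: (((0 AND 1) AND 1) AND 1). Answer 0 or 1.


Step 1: Evaluate inner node
  0 AND 1 = 0
Step 2: Evaluate next node
  0 AND 1 = 0
Step 3: Evaluate root node
  0 AND 1 = 0

0


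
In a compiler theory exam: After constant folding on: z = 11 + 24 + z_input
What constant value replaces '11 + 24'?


Identifying constant sub-expression:
  Original: z = 11 + 24 + z_input
  11 and 24 are both compile-time constants
  Evaluating: 11 + 24 = 35
  After folding: z = 35 + z_input

35


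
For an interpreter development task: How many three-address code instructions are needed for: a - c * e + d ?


Expression: a - c * e + d
Generating three-address code (respecting * over +/- precedence):
  Instruction 1: t1 = c * e
  Instruction 2: t2 = a - t1
  Instruction 3: t3 = t2 + d
Total instructions: 3

3


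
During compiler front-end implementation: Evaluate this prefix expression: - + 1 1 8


Parsing prefix expression: - + 1 1 8
Step 1: Innermost operation '+ 1 1'
  1 + 1 = 2
Step 2: Outer operation '- [2] 8'
  2 - 8 = -6

-6


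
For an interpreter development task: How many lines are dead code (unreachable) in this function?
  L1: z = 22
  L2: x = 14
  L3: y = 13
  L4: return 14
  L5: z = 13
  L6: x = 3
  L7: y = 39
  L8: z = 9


Analyzing control flow:
  L1: reachable (before return)
  L2: reachable (before return)
  L3: reachable (before return)
  L4: reachable (return statement)
  L5: DEAD (after return at L4)
  L6: DEAD (after return at L4)
  L7: DEAD (after return at L4)
  L8: DEAD (after return at L4)
Return at L4, total lines = 8
Dead lines: L5 through L8
Count: 4

4


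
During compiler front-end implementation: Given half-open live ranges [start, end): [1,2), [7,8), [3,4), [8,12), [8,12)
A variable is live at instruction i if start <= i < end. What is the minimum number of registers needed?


Live ranges:
  Var0: [1, 2)
  Var1: [7, 8)
  Var2: [3, 4)
  Var3: [8, 12)
  Var4: [8, 12)
Sweep-line events (position, delta, active):
  pos=1 start -> active=1
  pos=2 end -> active=0
  pos=3 start -> active=1
  pos=4 end -> active=0
  pos=7 start -> active=1
  pos=8 end -> active=0
  pos=8 start -> active=1
  pos=8 start -> active=2
  pos=12 end -> active=1
  pos=12 end -> active=0
Maximum simultaneous active: 2
Minimum registers needed: 2

2


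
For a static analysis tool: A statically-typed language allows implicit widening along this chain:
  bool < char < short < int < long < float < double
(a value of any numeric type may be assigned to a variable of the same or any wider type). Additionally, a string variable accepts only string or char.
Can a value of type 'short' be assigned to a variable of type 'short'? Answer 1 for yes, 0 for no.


Target variable type: short
Source value type: short
Numeric ranks: short=2, short=2
Widening allowed iff rank(source) <= rank(target): 2 <= 2? Yes
Result: 1

1


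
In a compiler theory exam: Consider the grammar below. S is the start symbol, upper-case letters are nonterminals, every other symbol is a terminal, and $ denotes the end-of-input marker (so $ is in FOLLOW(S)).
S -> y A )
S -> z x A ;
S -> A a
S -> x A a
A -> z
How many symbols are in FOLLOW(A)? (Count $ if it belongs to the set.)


S is the start symbol and does not occur in any rule body, so FOLLOW(S) = {$}.
Examining every occurrence of A in a rule body:
  S -> y A ) : A is followed by terminal ')' -> add ')'
  S -> z x A ; : A is followed by terminal ';' -> add ';'
  S -> A a : A is followed by terminal 'a' -> add 'a'
  S -> x A a : A is followed by terminal 'a' -> add 'a' (already in the set)
  A -> z : A does not occur in the body -> contributes nothing
FOLLOW(A) = {), ;, a}
Count: 3

3


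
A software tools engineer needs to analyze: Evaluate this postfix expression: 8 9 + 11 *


Processing tokens left to right:
Push 8, Push 9
Pop 8 and 9, compute 8 + 9 = 17, push 17
Push 11
Pop 17 and 11, compute 17 * 11 = 187, push 187
Stack result: 187

187


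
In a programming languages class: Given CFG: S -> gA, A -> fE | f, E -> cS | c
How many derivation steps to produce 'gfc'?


Grammar: S -> gA, A -> fE | f, E -> cS | c
Deriving 'gfc':
Step 1: S -> gA => gA
Step 2: A -> fE => gfE
Step 3: E -> c => gfc
Total derivation steps: 3

3


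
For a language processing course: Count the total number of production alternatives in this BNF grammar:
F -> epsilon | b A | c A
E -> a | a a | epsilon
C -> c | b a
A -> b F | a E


Counting alternatives per rule:
  F: 3 alternative(s)
  E: 3 alternative(s)
  C: 2 alternative(s)
  A: 2 alternative(s)
Sum: 3 + 3 + 2 + 2 = 10

10


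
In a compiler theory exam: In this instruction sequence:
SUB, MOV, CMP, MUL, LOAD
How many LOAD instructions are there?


Scanning instruction sequence for LOAD:
  Position 1: SUB
  Position 2: MOV
  Position 3: CMP
  Position 4: MUL
  Position 5: LOAD <- MATCH
Matches at positions: [5]
Total LOAD count: 1

1


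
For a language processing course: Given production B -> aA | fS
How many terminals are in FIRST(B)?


Production: B -> aA | fS
Examining each alternative for leading terminals:
  B -> aA : first terminal = 'a'
  B -> fS : first terminal = 'f'
FIRST(B) = {a, f}
Count: 2

2


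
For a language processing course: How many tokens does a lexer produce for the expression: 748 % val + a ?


Scanning '748 % val + a'
Token 1: '748' -> integer_literal
Token 2: '%' -> operator
Token 3: 'val' -> identifier
Token 4: '+' -> operator
Token 5: 'a' -> identifier
Total tokens: 5

5


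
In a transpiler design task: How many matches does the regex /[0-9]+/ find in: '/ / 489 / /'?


Pattern: /[0-9]+/ (int literals)
Input: '/ / 489 / /'
Scanning for matches:
  Match 1: '489'
Total matches: 1

1


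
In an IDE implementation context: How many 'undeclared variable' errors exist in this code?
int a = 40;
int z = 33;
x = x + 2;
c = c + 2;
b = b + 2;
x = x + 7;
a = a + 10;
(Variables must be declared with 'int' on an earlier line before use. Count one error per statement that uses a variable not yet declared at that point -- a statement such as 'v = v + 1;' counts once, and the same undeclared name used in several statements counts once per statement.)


Scanning code line by line:
  Line 1: declare 'a' -> declared = ['a']
  Line 2: declare 'z' -> declared = ['a', 'z']
  Line 3: use 'x' -> ERROR (undeclared)
  Line 4: use 'c' -> ERROR (undeclared)
  Line 5: use 'b' -> ERROR (undeclared)
  Line 6: use 'x' -> ERROR (undeclared)
  Line 7: use 'a' -> OK (declared)
Total undeclared variable errors: 4

4


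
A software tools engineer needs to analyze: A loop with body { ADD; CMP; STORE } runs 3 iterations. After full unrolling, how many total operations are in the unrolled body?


Loop body operations: ADD, CMP, STORE (3 ops per iteration)
Unrolling 3 iterations:
  Iteration 1: ADD, CMP, STORE (3 ops)
  Iteration 2: ADD, CMP, STORE (3 ops)
  Iteration 3: ADD, CMP, STORE (3 ops)
Total: 3 iterations * 3 ops/iter = 9 operations

9


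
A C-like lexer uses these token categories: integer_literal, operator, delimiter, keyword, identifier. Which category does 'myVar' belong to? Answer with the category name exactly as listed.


Token: 'myVar'
Checking categories:
  identifier: YES
  integer_literal: no
  operator: no
  keyword: no
  delimiter: no
Category: identifier

identifier


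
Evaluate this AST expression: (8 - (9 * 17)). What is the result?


Expression: (8 - (9 * 17))
Evaluating step by step:
  9 * 17 = 153
  8 - 153 = -145
Result: -145

-145


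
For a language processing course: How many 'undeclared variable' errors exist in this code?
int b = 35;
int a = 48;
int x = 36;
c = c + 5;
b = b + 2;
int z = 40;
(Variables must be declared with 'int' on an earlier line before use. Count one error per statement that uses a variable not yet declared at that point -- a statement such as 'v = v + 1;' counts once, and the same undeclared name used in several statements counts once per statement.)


Scanning code line by line:
  Line 1: declare 'b' -> declared = ['b']
  Line 2: declare 'a' -> declared = ['a', 'b']
  Line 3: declare 'x' -> declared = ['a', 'b', 'x']
  Line 4: use 'c' -> ERROR (undeclared)
  Line 5: use 'b' -> OK (declared)
  Line 6: declare 'z' -> declared = ['a', 'b', 'x', 'z']
Total undeclared variable errors: 1

1


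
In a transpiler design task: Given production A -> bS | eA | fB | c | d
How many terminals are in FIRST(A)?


Production: A -> bS | eA | fB | c | d
Examining each alternative for leading terminals:
  A -> bS : first terminal = 'b'
  A -> eA : first terminal = 'e'
  A -> fB : first terminal = 'f'
  A -> c : first terminal = 'c'
  A -> d : first terminal = 'd'
FIRST(A) = {b, c, d, e, f}
Count: 5

5


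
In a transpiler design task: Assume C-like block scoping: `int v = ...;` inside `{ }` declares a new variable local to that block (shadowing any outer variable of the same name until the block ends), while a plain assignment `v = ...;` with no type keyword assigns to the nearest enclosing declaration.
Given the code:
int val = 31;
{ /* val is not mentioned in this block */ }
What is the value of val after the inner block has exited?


Analyzing scoping rules:
Outer scope: declares val = 31
Inner block: val is neither redeclared nor assigned -> unchanged
After the block -> 31
Result: 31

31


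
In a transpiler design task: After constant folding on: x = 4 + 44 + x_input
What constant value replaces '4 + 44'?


Identifying constant sub-expression:
  Original: x = 4 + 44 + x_input
  4 and 44 are both compile-time constants
  Evaluating: 4 + 44 = 48
  After folding: x = 48 + x_input

48


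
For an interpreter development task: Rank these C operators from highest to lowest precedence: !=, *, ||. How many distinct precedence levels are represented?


Looking up precedence for each operator:
  != -> precedence 3
  * -> precedence 6
  || -> precedence 1
Sorted highest to lowest: *, !=, ||
Distinct precedence values: [6, 3, 1]
Number of distinct levels: 3

3


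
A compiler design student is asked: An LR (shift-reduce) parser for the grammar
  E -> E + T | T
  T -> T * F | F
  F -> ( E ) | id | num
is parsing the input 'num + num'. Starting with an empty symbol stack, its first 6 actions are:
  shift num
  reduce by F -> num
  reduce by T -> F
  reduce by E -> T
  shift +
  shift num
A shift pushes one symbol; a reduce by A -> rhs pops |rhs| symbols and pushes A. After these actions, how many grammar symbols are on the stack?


Tracking the symbol stack through each action:
  Action 1: shift 'num' : push -> stack = [num] (size 1)
  Action 2: reduce by F -> num : pop 1, push F -> stack = [F] (size 1)
  Action 3: reduce by T -> F : pop 1, push T -> stack = [T] (size 1)
  Action 4: reduce by E -> T : pop 1, push E -> stack = [E] (size 1)
  Action 5: shift '+' : push -> stack = [E, +] (size 2)
  Action 6: shift 'num' : push -> stack = [E, +, num] (size 3)
Final stack size: 3

3


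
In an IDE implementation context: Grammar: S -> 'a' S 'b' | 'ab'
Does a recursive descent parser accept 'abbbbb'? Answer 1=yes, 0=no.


Grammar accepts strings of the form a^n b^n (n >= 1)
Word: 'abbbbb'
Counting: 1 a's and 5 b's
Check: 1 == 5? No
Mismatch: a-count != b-count
Rejected

0


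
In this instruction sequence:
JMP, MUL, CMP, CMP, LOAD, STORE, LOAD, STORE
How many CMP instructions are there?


Scanning instruction sequence for CMP:
  Position 1: JMP
  Position 2: MUL
  Position 3: CMP <- MATCH
  Position 4: CMP <- MATCH
  Position 5: LOAD
  Position 6: STORE
  Position 7: LOAD
  Position 8: STORE
Matches at positions: [3, 4]
Total CMP count: 2

2


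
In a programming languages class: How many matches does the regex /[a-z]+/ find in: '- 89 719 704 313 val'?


Pattern: /[a-z]+/ (identifiers)
Input: '- 89 719 704 313 val'
Scanning for matches:
  Match 1: 'val'
Total matches: 1

1


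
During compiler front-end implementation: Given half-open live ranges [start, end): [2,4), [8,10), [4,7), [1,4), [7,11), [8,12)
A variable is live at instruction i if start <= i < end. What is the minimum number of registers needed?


Live ranges:
  Var0: [2, 4)
  Var1: [8, 10)
  Var2: [4, 7)
  Var3: [1, 4)
  Var4: [7, 11)
  Var5: [8, 12)
Sweep-line events (position, delta, active):
  pos=1 start -> active=1
  pos=2 start -> active=2
  pos=4 end -> active=1
  pos=4 end -> active=0
  pos=4 start -> active=1
  pos=7 end -> active=0
  pos=7 start -> active=1
  pos=8 start -> active=2
  pos=8 start -> active=3
  pos=10 end -> active=2
  pos=11 end -> active=1
  pos=12 end -> active=0
Maximum simultaneous active: 3
Minimum registers needed: 3

3


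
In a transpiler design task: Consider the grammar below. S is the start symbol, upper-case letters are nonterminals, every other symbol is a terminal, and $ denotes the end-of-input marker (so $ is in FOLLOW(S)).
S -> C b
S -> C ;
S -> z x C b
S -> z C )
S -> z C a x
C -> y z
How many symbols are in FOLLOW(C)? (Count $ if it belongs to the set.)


S is the start symbol and does not occur in any rule body, so FOLLOW(S) = {$}.
Examining every occurrence of C in a rule body:
  S -> C b : C is followed by terminal 'b' -> add 'b'
  S -> C ; : C is followed by terminal ';' -> add ';'
  S -> z x C b : C is followed by terminal 'b' -> add 'b' (already in the set)
  S -> z C ) : C is followed by terminal ')' -> add ')'
  S -> z C a x : C is followed by terminal 'a' -> add 'a'
  C -> y z : C does not occur in the body -> contributes nothing
FOLLOW(C) = {), ;, a, b}
Count: 4

4


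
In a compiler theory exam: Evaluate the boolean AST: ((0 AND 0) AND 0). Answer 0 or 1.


Step 1: Evaluate inner node
  0 AND 0 = 0
Step 2: Evaluate root node
  0 AND 0 = 0

0


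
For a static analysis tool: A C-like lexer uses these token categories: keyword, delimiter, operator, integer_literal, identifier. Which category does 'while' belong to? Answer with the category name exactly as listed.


Token: 'while'
Checking categories:
  identifier: no
  integer_literal: no
  operator: no
  keyword: YES
  delimiter: no
Category: keyword

keyword


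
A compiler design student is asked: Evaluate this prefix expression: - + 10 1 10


Parsing prefix expression: - + 10 1 10
Step 1: Innermost operation '+ 10 1'
  10 + 1 = 11
Step 2: Outer operation '- [11] 10'
  11 - 10 = 1

1


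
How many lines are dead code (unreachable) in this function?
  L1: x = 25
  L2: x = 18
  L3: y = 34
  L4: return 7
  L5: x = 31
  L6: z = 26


Analyzing control flow:
  L1: reachable (before return)
  L2: reachable (before return)
  L3: reachable (before return)
  L4: reachable (return statement)
  L5: DEAD (after return at L4)
  L6: DEAD (after return at L4)
Return at L4, total lines = 6
Dead lines: L5 through L6
Count: 2

2


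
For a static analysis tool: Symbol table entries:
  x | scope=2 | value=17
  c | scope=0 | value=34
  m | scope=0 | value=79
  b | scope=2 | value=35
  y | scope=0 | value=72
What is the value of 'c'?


Searching symbol table for 'c':
  x | scope=2 | value=17
  c | scope=0 | value=34 <- MATCH
  m | scope=0 | value=79
  b | scope=2 | value=35
  y | scope=0 | value=72
Found 'c' at scope 0 with value 34

34


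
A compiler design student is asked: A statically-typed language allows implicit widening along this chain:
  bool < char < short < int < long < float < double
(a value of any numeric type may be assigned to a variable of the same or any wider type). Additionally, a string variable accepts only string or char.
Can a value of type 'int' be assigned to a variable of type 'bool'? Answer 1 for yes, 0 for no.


Target variable type: bool
Source value type: int
Numeric ranks: int=3, bool=0
Widening allowed iff rank(source) <= rank(target): 3 <= 0? No
Result: 0

0


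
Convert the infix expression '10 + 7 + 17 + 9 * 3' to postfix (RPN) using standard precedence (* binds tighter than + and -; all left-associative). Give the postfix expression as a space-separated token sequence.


Applying the shunting-yard algorithm:
  Operand 10 -> output
  Push '+' onto operator stack -> op-stack: [+]
  Operand 7 -> output
  See '+' (prec 1); top '+' (prec 1) >= it -> pop '+' to output
  Push '+' onto operator stack -> op-stack: [+]
  Operand 17 -> output
  See '+' (prec 1); top '+' (prec 1) >= it -> pop '+' to output
  Push '+' onto operator stack -> op-stack: [+]
  Operand 9 -> output
  Push '*' onto operator stack -> op-stack: [+, *]
  Operand 3 -> output
  End of input: pop '*' to output
  End of input: pop '+' to output
Postfix result: 10 7 + 17 + 9 3 * +

10 7 + 17 + 9 3 * +


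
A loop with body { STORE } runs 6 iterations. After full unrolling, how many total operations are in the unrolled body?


Loop body operations: STORE (1 op per iteration)
Unrolling 6 iterations:
  Iteration 1: STORE (1 ops)
  Iteration 2: STORE (1 ops)
  Iteration 3: STORE (1 ops)
  Iteration 4: STORE (1 ops)
  Iteration 5: STORE (1 ops)
  Iteration 6: STORE (1 ops)
Total: 6 iterations * 1 ops/iter = 6 operations

6


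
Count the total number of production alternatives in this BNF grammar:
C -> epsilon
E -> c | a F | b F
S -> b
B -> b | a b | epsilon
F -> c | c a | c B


Counting alternatives per rule:
  C: 1 alternative(s)
  E: 3 alternative(s)
  S: 1 alternative(s)
  B: 3 alternative(s)
  F: 3 alternative(s)
Sum: 1 + 3 + 1 + 3 + 3 = 11

11


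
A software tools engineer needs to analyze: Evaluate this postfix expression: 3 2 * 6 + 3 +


Processing tokens left to right:
Push 3, Push 2
Pop 3 and 2, compute 3 * 2 = 6, push 6
Push 6
Pop 6 and 6, compute 6 + 6 = 12, push 12
Push 3
Pop 12 and 3, compute 12 + 3 = 15, push 15
Stack result: 15

15


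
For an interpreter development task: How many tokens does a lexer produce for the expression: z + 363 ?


Scanning 'z + 363'
Token 1: 'z' -> identifier
Token 2: '+' -> operator
Token 3: '363' -> integer_literal
Total tokens: 3

3


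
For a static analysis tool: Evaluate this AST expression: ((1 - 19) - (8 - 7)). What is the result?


Expression: ((1 - 19) - (8 - 7))
Evaluating step by step:
  1 - 19 = -18
  8 - 7 = 1
  -18 - 1 = -19
Result: -19

-19


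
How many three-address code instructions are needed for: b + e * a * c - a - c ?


Expression: b + e * a * c - a - c
Generating three-address code (respecting * over +/- precedence):
  Instruction 1: t1 = e * a
  Instruction 2: t2 = t1 * c
  Instruction 3: t3 = b + t2
  Instruction 4: t4 = t3 - a
  Instruction 5: t5 = t4 - c
Total instructions: 5

5


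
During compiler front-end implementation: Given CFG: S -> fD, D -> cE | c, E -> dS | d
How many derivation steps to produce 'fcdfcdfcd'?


Grammar: S -> fD, D -> cE | c, E -> dS | d
Deriving 'fcdfcdfcd':
Step 1: S -> fD => fD
Step 2: D -> cE => fcE
Step 3: E -> dS => fcdS
Step 4: S -> fD => fcdfD
Step 5: D -> cE => fcdfcE
Step 6: E -> dS => fcdfcdS
Step 7: S -> fD => fcdfcdfD
Step 8: D -> cE => fcdfcdfcE
Step 9: E -> d => fcdfcdfcd
Total derivation steps: 9

9


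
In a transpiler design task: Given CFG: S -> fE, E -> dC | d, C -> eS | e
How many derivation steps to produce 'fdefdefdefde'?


Grammar: S -> fE, E -> dC | d, C -> eS | e
Deriving 'fdefdefdefde':
Step 1: S -> fE => fE
Step 2: E -> dC => fdC
Step 3: C -> eS => fdeS
Step 4: S -> fE => fdefE
Step 5: E -> dC => fdefdC
Step 6: C -> eS => fdefdeS
Step 7: S -> fE => fdefdefE
Step 8: E -> dC => fdefdefdC
Step 9: C -> eS => fdefdefdeS
Step 10: S -> fE => fdefdefdefE
Step 11: E -> dC => fdefdefdefdC
Step 12: C -> e => fdefdefdefde
Total derivation steps: 12

12


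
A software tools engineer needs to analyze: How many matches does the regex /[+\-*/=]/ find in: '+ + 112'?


Pattern: /[+\-*/=]/ (operators)
Input: '+ + 112'
Scanning for matches:
  Match 1: '+'
  Match 2: '+'
Total matches: 2

2


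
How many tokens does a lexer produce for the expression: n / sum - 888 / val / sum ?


Scanning 'n / sum - 888 / val / sum'
Token 1: 'n' -> identifier
Token 2: '/' -> operator
Token 3: 'sum' -> identifier
Token 4: '-' -> operator
Token 5: '888' -> integer_literal
Token 6: '/' -> operator
Token 7: 'val' -> identifier
Token 8: '/' -> operator
Token 9: 'sum' -> identifier
Total tokens: 9

9


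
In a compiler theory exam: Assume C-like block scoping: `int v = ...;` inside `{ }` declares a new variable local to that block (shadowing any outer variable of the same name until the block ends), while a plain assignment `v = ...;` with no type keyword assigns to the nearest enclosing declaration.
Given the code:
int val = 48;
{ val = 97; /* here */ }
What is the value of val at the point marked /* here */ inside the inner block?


Analyzing scoping rules:
Outer scope: declares val = 48
Inner block: 'val = 97;' has no type keyword, so it is an assignment to the outer val (no shadowing)
Inside the block, after the assignment -> 97
Result: 97

97


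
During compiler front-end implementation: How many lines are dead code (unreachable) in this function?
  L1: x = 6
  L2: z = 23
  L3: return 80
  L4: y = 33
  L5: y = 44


Analyzing control flow:
  L1: reachable (before return)
  L2: reachable (before return)
  L3: reachable (return statement)
  L4: DEAD (after return at L3)
  L5: DEAD (after return at L3)
Return at L3, total lines = 5
Dead lines: L4 through L5
Count: 2

2


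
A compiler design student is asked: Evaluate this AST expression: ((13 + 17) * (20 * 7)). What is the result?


Expression: ((13 + 17) * (20 * 7))
Evaluating step by step:
  13 + 17 = 30
  20 * 7 = 140
  30 * 140 = 4200
Result: 4200

4200


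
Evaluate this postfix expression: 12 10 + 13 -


Processing tokens left to right:
Push 12, Push 10
Pop 12 and 10, compute 12 + 10 = 22, push 22
Push 13
Pop 22 and 13, compute 22 - 13 = 9, push 9
Stack result: 9

9


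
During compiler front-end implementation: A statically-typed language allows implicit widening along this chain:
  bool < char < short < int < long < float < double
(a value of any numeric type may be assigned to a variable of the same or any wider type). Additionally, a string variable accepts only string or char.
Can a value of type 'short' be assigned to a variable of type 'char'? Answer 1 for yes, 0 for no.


Target variable type: char
Source value type: short
Numeric ranks: short=2, char=1
Widening allowed iff rank(source) <= rank(target): 2 <= 1? No
Result: 0

0


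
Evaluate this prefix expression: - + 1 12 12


Parsing prefix expression: - + 1 12 12
Step 1: Innermost operation '+ 1 12'
  1 + 12 = 13
Step 2: Outer operation '- [13] 12'
  13 - 12 = 1

1


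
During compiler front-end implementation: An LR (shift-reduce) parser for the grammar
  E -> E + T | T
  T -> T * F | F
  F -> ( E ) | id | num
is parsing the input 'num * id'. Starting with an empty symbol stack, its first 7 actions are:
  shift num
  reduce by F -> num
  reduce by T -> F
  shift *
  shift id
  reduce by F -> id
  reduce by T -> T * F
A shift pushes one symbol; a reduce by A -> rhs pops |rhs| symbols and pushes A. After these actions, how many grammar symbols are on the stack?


Tracking the symbol stack through each action:
  Action 1: shift 'num' : push -> stack = [num] (size 1)
  Action 2: reduce by F -> num : pop 1, push F -> stack = [F] (size 1)
  Action 3: reduce by T -> F : pop 1, push T -> stack = [T] (size 1)
  Action 4: shift '*' : push -> stack = [T, *] (size 2)
  Action 5: shift 'id' : push -> stack = [T, *, id] (size 3)
  Action 6: reduce by F -> id : pop 1, push F -> stack = [T, *, F] (size 3)
  Action 7: reduce by T -> T * F : pop 3, push T -> stack = [T] (size 1)
Final stack size: 1

1


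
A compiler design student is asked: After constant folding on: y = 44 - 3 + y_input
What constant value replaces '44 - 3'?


Identifying constant sub-expression:
  Original: y = 44 - 3 + y_input
  44 and 3 are both compile-time constants
  Evaluating: 44 - 3 = 41
  After folding: y = 41 + y_input

41


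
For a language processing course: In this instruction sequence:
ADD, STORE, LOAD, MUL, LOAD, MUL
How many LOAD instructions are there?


Scanning instruction sequence for LOAD:
  Position 1: ADD
  Position 2: STORE
  Position 3: LOAD <- MATCH
  Position 4: MUL
  Position 5: LOAD <- MATCH
  Position 6: MUL
Matches at positions: [3, 5]
Total LOAD count: 2

2
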